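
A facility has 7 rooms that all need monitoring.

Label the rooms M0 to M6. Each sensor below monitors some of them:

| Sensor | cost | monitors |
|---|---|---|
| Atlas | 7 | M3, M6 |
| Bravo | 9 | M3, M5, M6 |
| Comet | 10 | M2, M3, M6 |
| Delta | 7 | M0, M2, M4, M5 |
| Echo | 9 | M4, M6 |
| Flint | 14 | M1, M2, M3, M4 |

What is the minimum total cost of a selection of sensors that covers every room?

28

Atlas, Delta, Flint together cover every room (Atlas ∪ Delta ∪ Flint = {M0, M1, M2, M3, M4, M5, M6}); total cost 7 + 7 + 14 = 28.
No covering selection has total cost below 28.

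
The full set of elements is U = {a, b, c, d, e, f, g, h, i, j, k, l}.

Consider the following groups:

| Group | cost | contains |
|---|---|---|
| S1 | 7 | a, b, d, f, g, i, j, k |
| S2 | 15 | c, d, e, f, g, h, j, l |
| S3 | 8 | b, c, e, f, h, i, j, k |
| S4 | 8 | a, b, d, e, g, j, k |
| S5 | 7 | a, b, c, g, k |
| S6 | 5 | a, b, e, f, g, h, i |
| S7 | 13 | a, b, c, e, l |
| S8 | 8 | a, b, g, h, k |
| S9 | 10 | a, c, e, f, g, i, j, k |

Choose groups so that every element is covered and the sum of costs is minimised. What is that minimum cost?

22

S1, S2 together cover every element (S1 ∪ S2 = {a, b, c, d, e, f, g, h, i, j, k, l}); total cost 7 + 15 = 22.
The greedy pick S6, S1, S7 costs 25; no covering selection beats 22.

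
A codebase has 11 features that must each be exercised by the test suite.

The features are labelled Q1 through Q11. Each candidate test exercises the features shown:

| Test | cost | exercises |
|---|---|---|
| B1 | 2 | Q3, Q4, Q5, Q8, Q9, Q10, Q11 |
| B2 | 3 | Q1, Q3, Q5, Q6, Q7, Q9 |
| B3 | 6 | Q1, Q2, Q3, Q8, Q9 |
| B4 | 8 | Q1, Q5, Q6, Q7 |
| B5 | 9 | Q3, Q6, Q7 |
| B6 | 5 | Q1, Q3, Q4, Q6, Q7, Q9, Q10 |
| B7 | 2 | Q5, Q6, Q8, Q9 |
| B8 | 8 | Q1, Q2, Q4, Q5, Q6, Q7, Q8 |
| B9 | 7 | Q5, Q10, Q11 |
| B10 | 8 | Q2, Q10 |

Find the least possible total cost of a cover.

10

B1, B8 together cover every feature (B1 ∪ B8 = {Q1, Q2, Q3, Q4, Q5, Q6, Q7, Q8, Q9, Q10, Q11}); total cost 2 + 8 = 10.
The greedy pick B1, B2, B3 costs 11; no covering selection beats 10.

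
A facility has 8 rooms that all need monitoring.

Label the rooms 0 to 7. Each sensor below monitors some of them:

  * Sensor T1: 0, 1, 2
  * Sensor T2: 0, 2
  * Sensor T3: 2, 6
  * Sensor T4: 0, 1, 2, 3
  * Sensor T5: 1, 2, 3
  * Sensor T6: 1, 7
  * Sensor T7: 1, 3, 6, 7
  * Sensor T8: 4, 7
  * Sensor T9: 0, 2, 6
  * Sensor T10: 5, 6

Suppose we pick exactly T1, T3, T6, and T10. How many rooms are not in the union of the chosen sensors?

Union of T1, T3, T6, T10 = {0, 1, 2, 5, 6, 7}.
Not covered: 3, 4 — 2 rooms.

2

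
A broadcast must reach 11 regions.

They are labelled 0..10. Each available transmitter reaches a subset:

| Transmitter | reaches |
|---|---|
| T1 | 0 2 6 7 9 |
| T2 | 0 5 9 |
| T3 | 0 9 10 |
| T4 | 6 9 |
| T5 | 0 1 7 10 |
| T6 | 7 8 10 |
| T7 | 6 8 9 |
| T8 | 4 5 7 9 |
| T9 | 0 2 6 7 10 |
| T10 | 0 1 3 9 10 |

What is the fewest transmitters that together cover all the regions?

T1 and T6 and T8 and T10 together: T1 ∪ T6 ∪ T8 ∪ T10 = {0, 1, 2, 3, 4, 5, 6, 7, 8, 9, 10} — every region is covered.
No 3 of the 10 transmitters cover everything (all 120 combinations miss at least one region), so 4 is optimal.

4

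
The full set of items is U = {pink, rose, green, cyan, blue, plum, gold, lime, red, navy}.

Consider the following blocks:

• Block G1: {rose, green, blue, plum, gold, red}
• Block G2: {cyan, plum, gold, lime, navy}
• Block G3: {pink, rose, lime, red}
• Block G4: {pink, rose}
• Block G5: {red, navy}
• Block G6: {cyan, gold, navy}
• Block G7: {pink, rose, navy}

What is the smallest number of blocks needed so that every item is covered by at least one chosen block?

3

G1 and G3 and G6 together: G1 ∪ G3 ∪ G6 = {pink, rose, green, cyan, blue, plum, gold, lime, red, navy} — every item is covered.
Only G1 contains green, so G1 is forced; the remaining 4 items need at least 2 more blocks (each remaining block adds at most 3) — so at least 3 blocks are needed, and 3 is optimal.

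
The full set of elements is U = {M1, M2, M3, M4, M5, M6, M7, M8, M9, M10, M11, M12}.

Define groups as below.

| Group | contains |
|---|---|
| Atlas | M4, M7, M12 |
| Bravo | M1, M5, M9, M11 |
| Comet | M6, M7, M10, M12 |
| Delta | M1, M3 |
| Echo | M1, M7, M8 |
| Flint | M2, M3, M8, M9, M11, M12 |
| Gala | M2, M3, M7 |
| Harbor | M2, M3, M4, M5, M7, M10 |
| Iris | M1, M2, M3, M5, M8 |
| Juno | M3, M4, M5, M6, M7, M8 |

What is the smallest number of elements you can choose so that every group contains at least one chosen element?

Take H = {M1, M3, M7}. Each listed group contains at least one of these, so H is a hitting set of size 3.
No choice of 2 elements meets every group, so 3 is the minimum.

3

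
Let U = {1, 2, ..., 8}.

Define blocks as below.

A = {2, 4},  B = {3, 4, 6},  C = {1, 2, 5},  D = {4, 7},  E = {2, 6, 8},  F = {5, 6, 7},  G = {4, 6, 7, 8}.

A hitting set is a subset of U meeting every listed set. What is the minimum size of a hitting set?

3

H = {4, 5, 6} meets every block (each contains at least one member of H), and |H| = 3.
No choice of 2 elements meets every block, so 3 is the minimum.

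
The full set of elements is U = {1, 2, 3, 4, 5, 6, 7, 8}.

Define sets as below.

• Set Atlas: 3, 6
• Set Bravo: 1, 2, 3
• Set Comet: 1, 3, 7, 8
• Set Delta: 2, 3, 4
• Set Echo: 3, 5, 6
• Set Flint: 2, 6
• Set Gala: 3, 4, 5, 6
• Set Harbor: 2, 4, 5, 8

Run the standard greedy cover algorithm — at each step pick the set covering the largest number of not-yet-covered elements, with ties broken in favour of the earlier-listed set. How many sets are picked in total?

3

Greedy: pick Comet (covers 4 new) → pick Gala (covers 3 new) → pick Bravo (covers 1 new). Total picks: 3.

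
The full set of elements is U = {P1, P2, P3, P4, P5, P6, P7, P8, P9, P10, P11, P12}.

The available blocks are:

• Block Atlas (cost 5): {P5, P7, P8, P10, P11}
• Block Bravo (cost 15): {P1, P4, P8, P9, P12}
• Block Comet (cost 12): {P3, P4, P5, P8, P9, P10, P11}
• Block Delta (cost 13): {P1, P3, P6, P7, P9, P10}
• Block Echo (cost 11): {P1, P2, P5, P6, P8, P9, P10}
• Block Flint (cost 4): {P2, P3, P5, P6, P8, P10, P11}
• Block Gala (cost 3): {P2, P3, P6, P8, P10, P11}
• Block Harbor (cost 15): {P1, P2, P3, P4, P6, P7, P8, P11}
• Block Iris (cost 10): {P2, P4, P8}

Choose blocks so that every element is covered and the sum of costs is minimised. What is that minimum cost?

Atlas, Bravo, Gala together cover every element (Atlas ∪ Bravo ∪ Gala = {P1, P2, P3, P4, P5, P6, P7, P8, P9, P10, P11, P12}); total cost 5 + 15 + 3 = 23.
No covering selection has total cost below 23.

23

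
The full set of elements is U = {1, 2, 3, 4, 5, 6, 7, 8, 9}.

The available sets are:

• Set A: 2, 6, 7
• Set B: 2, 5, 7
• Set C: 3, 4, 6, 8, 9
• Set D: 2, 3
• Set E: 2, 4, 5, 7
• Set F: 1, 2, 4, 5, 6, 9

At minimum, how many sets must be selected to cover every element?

Take {B, C, F}. Their union is {1, 2, 3, 4, 5, 6, 7, 8, 9}, which is all 9 elements.
Only F contains 1, so F is forced; the remaining 3 elements need at least 2 more sets (each remaining set adds at most 2) — so at least 3 sets are needed, and 3 is optimal.

3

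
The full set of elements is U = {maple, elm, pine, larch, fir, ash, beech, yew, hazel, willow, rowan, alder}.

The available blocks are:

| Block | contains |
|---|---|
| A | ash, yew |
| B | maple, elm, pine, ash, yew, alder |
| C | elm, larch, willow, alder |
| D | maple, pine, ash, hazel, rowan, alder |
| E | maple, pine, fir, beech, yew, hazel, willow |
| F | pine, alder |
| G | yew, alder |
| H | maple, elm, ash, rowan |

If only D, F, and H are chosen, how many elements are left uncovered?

Union of D, F, H = {maple, elm, pine, ash, hazel, rowan, alder}.
Not covered: larch, fir, beech, yew, willow — 5 elements.

5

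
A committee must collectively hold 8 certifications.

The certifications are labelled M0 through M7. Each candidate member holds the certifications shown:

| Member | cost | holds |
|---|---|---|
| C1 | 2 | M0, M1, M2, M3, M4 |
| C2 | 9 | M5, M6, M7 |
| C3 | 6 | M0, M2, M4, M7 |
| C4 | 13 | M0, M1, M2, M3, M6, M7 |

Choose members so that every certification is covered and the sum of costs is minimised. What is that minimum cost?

11

C1, C2 together cover every certification (C1 ∪ C2 = {M0, M1, M2, M3, M4, M5, M6, M7}); total cost 2 + 9 = 11.
No covering selection has total cost below 11.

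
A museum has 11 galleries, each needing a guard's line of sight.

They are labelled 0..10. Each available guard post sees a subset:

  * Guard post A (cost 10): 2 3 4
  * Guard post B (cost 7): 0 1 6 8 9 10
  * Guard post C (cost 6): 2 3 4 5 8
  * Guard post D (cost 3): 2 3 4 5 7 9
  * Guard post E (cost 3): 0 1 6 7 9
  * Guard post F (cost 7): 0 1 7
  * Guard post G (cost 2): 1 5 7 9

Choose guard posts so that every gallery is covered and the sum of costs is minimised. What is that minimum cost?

10

B, D together cover every gallery (B ∪ D = {0, 1, 2, 3, 4, 5, 6, 7, 8, 9, 10}); total cost 7 + 3 = 10.
The greedy pick D, E, B costs 13; no covering selection beats 10.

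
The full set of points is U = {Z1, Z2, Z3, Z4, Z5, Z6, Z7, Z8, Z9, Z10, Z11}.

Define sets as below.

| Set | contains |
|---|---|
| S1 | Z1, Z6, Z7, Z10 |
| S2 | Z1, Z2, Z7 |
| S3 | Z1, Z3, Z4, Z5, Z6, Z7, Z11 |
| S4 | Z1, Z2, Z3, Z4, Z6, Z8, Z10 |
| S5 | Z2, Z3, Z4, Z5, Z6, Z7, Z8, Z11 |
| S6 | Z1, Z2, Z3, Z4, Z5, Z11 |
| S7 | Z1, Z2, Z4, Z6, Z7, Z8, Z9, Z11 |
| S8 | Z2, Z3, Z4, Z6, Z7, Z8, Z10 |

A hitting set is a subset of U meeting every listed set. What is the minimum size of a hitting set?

2

H = {Z4, Z7} meets every set (each contains at least one member of H), and |H| = 2.
No single point lies in every set, so at least 2 are needed and 2 is optimal.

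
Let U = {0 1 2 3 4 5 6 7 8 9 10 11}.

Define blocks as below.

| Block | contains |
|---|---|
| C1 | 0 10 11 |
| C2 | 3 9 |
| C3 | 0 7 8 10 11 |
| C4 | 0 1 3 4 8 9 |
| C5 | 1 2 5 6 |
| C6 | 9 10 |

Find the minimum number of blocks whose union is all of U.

C3 and C4 and C5 together: C3 ∪ C4 ∪ C5 = {0, 1, 2, 3, 4, 5, 6, 7, 8, 9, 10, 11} — every element is covered.
Only C5 contains 2, so C5 is forced; the remaining 8 elements need at least 2 more blocks (each remaining block adds at most 5) — so at least 3 blocks are needed, and 3 is optimal.

3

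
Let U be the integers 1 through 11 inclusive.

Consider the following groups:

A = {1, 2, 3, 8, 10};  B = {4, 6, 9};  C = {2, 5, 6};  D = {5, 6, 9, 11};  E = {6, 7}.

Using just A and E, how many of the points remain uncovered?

Union of A, E = {1, 2, 3, 6, 7, 8, 10}.
Not covered: 4, 5, 9, 11 — 4 points.

4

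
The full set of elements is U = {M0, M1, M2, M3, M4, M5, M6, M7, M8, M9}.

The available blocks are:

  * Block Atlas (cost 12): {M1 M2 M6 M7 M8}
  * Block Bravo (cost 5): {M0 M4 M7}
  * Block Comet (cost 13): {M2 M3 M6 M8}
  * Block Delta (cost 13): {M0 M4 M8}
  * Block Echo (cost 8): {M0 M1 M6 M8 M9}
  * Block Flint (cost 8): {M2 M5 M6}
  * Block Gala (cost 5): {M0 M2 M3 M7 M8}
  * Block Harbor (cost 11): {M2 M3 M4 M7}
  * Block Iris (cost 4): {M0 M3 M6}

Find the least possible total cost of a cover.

25

Bravo, Echo, Flint, Iris together cover every element (Bravo ∪ Echo ∪ Flint ∪ Iris = {M0, M1, M2, M3, M4, M5, M6, M7, M8, M9}); total cost 5 + 8 + 8 + 4 = 25.
The greedy pick Gala, Echo, Bravo, Flint costs 26; no covering selection beats 25.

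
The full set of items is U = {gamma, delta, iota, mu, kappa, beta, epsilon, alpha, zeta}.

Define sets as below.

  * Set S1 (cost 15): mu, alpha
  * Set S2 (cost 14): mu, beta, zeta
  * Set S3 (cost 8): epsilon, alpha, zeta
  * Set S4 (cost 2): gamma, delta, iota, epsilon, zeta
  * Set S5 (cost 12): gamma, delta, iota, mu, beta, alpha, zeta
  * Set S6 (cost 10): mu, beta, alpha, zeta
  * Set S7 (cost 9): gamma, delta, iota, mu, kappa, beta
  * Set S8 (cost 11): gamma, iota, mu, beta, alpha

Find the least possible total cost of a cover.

17

S3, S7 together cover every item (S3 ∪ S7 = {gamma, delta, iota, mu, kappa, beta, epsilon, alpha, zeta}); total cost 8 + 9 = 17.
The greedy pick S4, S7, S3 costs 19; no covering selection beats 17.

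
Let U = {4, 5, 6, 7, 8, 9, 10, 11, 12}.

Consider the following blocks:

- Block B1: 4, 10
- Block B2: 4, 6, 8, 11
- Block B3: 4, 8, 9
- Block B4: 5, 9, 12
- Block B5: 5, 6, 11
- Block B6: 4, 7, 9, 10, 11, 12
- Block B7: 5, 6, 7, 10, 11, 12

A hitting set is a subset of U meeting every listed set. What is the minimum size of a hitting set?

2

H = {4, 5} meets every block (each contains at least one member of H), and |H| = 2.
The blocks B1, B5 are pairwise disjoint, so any hitting set needs a separate point for each — at least 2. Hence 2 is optimal.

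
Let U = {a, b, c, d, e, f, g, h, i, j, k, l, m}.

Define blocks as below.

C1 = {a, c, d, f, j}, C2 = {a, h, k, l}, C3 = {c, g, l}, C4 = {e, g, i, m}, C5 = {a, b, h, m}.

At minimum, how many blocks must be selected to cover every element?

4

C1 and C2 and C4 and C5 together: C1 ∪ C2 ∪ C4 ∪ C5 = {a, b, c, d, e, f, g, h, i, j, k, l, m} — every element is covered.
Only C5 contains b, so C5 is forced; the remaining 9 elements need at least 3 more blocks (each remaining block adds at most 4) — so at least 4 blocks are needed, and 4 is optimal.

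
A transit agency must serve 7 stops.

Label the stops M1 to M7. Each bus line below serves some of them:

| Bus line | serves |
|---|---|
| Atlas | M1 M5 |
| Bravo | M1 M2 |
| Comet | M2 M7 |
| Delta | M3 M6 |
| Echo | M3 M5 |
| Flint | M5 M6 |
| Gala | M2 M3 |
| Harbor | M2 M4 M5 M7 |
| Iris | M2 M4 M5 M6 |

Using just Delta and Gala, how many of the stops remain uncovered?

4

Union of Delta, Gala = {M2, M3, M6}.
Not covered: M1, M4, M5, M7 — 4 stops.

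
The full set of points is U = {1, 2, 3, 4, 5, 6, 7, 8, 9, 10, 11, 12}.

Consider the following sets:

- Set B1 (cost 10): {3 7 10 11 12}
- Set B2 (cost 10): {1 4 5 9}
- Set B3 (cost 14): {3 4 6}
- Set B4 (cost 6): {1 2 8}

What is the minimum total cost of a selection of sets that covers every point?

B1, B2, B3, B4 together cover every point (B1 ∪ B2 ∪ B3 ∪ B4 = {1, 2, 3, 4, 5, 6, 7, 8, 9, 10, 11, 12}); total cost 10 + 10 + 14 + 6 = 40.
No covering selection has total cost below 40.

40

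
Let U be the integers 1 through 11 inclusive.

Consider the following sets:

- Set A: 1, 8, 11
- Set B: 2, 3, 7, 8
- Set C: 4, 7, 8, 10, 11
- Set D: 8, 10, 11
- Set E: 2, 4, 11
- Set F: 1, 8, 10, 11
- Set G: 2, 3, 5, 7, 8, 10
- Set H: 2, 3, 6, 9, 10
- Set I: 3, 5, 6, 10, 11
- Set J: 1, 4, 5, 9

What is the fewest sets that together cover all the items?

3

C and H and J together: C ∪ H ∪ J = {1, 2, 3, 4, 5, 6, 7, 8, 9, 10, 11} — every item is covered.
No 2 of the 10 sets cover everything (all 45 combinations miss at least one item), so 3 is optimal.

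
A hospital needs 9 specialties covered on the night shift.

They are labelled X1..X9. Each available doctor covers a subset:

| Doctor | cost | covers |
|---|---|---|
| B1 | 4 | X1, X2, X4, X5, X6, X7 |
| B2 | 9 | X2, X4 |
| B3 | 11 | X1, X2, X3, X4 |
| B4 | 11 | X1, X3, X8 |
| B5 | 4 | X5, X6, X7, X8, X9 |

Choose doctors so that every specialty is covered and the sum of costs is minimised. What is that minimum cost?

B3, B5 together cover every specialty (B3 ∪ B5 = {X1, X2, X3, X4, X5, X6, X7, X8, X9}); total cost 11 + 4 = 15.
The greedy pick B1, B5, B3 costs 19; no covering selection beats 15.

15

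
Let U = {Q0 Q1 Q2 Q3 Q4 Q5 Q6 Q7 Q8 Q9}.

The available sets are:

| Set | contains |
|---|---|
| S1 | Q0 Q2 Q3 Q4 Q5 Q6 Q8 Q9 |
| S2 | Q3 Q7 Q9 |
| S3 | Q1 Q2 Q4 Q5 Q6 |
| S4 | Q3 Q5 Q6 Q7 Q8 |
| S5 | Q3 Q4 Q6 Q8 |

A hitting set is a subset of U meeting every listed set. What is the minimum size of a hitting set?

The 2 items {Q3, Q4} hit every set.
The sets S2, S3 are pairwise disjoint, so any hitting set needs a separate item for each — at least 2. Hence 2 is optimal.

2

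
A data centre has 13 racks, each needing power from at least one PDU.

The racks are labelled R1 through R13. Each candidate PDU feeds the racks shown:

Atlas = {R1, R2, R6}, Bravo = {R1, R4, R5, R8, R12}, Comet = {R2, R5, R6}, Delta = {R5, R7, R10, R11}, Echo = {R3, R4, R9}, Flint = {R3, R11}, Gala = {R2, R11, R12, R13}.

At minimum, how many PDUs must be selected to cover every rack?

5

Bravo and Comet and Delta and Echo and Gala together: Bravo ∪ Comet ∪ Delta ∪ Echo ∪ Gala = {R1, R2, R3, R4, R5, R6, R7, R8, R9, R10, R11, R12, R13} — every rack is covered.
No 4 of the 7 PDUs cover everything (all 35 combinations miss at least one rack), so 5 is optimal.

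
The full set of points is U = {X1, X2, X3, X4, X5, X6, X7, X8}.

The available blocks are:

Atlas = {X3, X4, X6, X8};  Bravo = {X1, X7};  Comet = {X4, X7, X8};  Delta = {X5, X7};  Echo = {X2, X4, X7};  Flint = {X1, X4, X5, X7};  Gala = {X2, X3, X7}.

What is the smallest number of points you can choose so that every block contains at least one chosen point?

2

H = {X3, X7} meets every block (each contains at least one member of H), and |H| = 2.
The blocks Atlas, Delta are pairwise disjoint, so any hitting set needs a separate point for each — at least 2. Hence 2 is optimal.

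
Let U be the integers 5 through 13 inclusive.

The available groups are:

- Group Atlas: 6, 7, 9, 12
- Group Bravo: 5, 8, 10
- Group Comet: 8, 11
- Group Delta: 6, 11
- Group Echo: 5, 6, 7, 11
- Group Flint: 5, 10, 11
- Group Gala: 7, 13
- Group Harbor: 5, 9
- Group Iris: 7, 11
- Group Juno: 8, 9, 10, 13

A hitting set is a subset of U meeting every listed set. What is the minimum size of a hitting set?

4

The 4 points {5, 9, 11, 13} hit every group.
No choice of 3 points meets every group, so 4 is the minimum.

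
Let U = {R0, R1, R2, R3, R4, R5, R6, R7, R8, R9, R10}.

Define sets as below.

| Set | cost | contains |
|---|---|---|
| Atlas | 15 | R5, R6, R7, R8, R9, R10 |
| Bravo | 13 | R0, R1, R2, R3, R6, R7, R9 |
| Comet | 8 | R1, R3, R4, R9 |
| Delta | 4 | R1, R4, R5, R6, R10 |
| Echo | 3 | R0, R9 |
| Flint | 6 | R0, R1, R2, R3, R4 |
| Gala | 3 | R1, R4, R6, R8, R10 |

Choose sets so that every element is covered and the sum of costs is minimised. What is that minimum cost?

20

Bravo, Delta, Gala together cover every element (Bravo ∪ Delta ∪ Gala = {R0, R1, R2, R3, R4, R5, R6, R7, R8, R9, R10}); total cost 13 + 4 + 3 = 20.
The greedy pick Gala, Echo, Flint, Delta, Bravo costs 29; no covering selection beats 20.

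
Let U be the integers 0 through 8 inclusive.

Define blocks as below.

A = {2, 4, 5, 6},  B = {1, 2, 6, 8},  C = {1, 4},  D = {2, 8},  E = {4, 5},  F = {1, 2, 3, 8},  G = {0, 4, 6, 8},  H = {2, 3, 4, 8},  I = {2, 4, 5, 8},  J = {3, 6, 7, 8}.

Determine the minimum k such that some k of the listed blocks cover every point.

Take {F, G, I, J}. Their union is {0, 1, 2, 3, 4, 5, 6, 7, 8}, which is all 9 points.
No 3 of the 10 blocks cover everything (all 120 combinations miss at least one point), so 4 is optimal.

4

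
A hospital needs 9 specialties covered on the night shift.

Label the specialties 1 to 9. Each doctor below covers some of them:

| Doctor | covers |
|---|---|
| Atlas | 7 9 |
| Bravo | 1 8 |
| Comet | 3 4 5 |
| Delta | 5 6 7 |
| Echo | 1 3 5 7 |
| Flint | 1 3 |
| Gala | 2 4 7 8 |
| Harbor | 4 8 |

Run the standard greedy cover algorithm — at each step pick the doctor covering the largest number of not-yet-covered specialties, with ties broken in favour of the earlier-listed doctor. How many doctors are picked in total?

4

Greedy: pick Echo (covers 4 new) → pick Gala (covers 3 new) → pick Atlas (covers 1 new) → pick Delta (covers 1 new). Total picks: 4.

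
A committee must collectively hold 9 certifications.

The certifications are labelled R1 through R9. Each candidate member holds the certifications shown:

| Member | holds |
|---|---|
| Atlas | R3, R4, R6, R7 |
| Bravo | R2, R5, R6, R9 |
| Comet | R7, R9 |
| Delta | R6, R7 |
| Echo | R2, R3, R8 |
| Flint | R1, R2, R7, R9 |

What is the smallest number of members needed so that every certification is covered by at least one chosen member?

4

Take {Atlas, Bravo, Echo, Flint}. Their union is {R1, R2, R3, R4, R5, R6, R7, R8, R9}, which is all 9 certifications.
No 3 of the 6 members cover everything (all 20 combinations miss at least one certification), so 4 is optimal.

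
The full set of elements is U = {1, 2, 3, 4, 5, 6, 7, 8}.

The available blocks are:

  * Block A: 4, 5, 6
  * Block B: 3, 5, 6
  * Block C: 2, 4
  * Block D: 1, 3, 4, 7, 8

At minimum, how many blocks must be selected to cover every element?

3

Take {B, C, D}. Their union is {1, 2, 3, 4, 5, 6, 7, 8}, which is all 8 elements.
Only D contains 1, so D is forced; the remaining 3 elements need at least 2 more blocks (each remaining block adds at most 2) — so at least 3 blocks are needed, and 3 is optimal.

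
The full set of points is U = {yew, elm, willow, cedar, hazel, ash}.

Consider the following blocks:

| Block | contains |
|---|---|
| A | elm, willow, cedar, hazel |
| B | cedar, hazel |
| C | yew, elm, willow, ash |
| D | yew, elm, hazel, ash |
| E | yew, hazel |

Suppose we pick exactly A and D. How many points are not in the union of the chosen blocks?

0

Union of A, D = {yew, elm, willow, cedar, hazel, ash} — that's every point, so 0 are uncovered.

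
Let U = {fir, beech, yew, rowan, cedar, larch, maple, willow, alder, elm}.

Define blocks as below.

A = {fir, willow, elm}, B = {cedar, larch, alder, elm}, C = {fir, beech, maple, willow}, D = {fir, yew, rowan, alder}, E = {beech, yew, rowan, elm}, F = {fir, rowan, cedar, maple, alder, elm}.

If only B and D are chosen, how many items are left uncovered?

Union of B, D = {fir, yew, rowan, cedar, larch, alder, elm}.
Not covered: beech, maple, willow — 3 items.

3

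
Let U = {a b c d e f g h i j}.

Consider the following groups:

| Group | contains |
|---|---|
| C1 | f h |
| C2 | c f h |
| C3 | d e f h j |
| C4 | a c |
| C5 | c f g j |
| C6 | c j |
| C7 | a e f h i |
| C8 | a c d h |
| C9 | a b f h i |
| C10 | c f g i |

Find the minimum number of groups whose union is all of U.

3

Take {C3, C9, C10}. Their union is {a, b, c, d, e, f, g, h, i, j}, which is all 10 items.
Only C9 contains b, so C9 is forced; the remaining 5 items need at least 2 more groups (each remaining group adds at most 3) — so at least 3 groups are needed, and 3 is optimal.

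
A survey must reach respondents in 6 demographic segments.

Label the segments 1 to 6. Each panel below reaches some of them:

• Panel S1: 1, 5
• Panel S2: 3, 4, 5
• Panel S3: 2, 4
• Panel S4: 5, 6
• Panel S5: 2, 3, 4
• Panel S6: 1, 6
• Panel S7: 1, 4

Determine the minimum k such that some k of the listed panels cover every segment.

3

S2 and S5 and S6 together: S2 ∪ S5 ∪ S6 = {1, 2, 3, 4, 5, 6} — every segment is covered.
No 2 of the 7 panels cover everything (all 21 combinations miss at least one segment), so 3 is optimal.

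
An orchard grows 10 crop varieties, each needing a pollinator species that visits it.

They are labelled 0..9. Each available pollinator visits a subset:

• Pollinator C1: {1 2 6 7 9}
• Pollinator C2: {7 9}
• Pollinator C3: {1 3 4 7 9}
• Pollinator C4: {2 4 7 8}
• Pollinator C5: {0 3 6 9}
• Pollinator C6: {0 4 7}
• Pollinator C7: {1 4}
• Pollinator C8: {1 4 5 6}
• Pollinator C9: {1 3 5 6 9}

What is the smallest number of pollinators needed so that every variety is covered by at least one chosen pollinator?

3

C4 and C5 and C9 together: C4 ∪ C5 ∪ C9 = {0, 1, 2, 3, 4, 5, 6, 7, 8, 9} — every variety is covered.
Only C4 contains 8, so C4 is forced; the remaining 6 varieties need at least 2 more pollinators (each remaining pollinator adds at most 5) — so at least 3 pollinators are needed, and 3 is optimal.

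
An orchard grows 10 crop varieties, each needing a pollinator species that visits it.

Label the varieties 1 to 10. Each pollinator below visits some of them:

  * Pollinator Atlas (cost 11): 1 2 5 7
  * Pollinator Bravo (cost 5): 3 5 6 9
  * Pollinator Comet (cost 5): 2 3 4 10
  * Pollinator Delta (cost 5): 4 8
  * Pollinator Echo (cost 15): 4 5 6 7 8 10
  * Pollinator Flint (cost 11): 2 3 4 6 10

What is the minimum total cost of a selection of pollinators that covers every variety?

26

Atlas, Bravo, Comet, Delta together cover every variety (Atlas ∪ Bravo ∪ Comet ∪ Delta = {1, 2, 3, 4, 5, 6, 7, 8, 9, 10}); total cost 11 + 5 + 5 + 5 = 26.
No covering selection has total cost below 26.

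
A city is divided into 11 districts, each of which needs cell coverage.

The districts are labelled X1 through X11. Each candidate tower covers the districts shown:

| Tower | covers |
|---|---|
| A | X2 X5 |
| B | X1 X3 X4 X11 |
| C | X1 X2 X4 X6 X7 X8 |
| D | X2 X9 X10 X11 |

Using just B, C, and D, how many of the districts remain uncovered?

Union of B, C, D = {X1, X2, X3, X4, X6, X7, X8, X9, X10, X11}.
Not covered: X5 — 1 district.

1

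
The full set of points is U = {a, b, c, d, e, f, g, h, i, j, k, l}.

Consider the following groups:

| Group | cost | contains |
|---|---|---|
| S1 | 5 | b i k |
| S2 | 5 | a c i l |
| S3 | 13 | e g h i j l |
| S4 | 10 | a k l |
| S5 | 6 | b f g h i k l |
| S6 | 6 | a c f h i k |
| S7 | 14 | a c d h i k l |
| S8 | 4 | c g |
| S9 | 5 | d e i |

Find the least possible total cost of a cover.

29

S1, S3, S6, S9 together cover every point (S1 ∪ S3 ∪ S6 ∪ S9 = {a, b, c, d, e, f, g, h, i, j, k, l}); total cost 5 + 13 + 6 + 5 = 29.
No covering selection has total cost below 29.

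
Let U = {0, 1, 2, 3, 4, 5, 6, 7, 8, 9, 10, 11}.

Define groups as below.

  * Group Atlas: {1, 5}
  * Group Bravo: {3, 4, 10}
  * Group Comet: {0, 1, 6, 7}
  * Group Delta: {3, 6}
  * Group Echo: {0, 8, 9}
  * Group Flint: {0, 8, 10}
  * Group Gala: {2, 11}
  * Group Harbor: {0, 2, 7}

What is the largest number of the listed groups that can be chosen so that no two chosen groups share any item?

4

Atlas, Delta, Flint, Gala are pairwise disjoint (Atlas={1,5}; Delta={3,6}; Flint={0,8,10}; Gala={2,11}).
Every remaining group overlaps one of these, and no 5 of the listed groups are pairwise disjoint, so 4 is the maximum.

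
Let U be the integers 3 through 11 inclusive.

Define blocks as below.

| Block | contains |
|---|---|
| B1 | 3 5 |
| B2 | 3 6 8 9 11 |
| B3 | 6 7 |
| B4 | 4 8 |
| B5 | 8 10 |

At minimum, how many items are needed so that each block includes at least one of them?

Take H = {3, 7, 8}. Each listed block contains at least one of these, so H is a hitting set of size 3.
The blocks B1, B3, B4 are pairwise disjoint, so any hitting set needs a separate item for each — at least 3. Hence 3 is optimal.

3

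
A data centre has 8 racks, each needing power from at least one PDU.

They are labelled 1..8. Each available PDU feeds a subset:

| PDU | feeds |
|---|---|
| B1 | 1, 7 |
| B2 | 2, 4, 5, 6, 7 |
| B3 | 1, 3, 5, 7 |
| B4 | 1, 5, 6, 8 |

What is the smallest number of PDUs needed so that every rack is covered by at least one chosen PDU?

B2 and B3 and B4 together: B2 ∪ B3 ∪ B4 = {1, 2, 3, 4, 5, 6, 7, 8} — every rack is covered.
Only B2 contains 2, so B2 is forced; the remaining 3 racks need at least 2 more PDUs (each remaining PDU adds at most 2) — so at least 3 PDUs are needed, and 3 is optimal.

3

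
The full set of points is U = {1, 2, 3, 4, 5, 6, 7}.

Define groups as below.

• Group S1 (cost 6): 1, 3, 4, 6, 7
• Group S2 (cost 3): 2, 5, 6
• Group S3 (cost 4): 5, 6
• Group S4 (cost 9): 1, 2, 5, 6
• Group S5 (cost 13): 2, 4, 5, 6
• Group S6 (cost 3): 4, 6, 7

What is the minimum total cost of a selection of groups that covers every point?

9

S1, S2 together cover every point (S1 ∪ S2 = {1, 2, 3, 4, 5, 6, 7}); total cost 6 + 3 = 9.
No covering selection has total cost below 9.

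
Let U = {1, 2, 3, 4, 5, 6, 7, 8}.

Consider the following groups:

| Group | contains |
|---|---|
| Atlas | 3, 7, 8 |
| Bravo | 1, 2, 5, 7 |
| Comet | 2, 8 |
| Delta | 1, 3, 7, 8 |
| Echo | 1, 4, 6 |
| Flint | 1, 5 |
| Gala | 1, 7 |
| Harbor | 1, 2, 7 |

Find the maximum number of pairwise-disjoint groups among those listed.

Atlas, Flint are pairwise disjoint (Atlas={3,7,8}; Flint={1,5}).
Every remaining group overlaps one of these, and no 3 of the listed groups are pairwise disjoint, so 2 is the maximum.

2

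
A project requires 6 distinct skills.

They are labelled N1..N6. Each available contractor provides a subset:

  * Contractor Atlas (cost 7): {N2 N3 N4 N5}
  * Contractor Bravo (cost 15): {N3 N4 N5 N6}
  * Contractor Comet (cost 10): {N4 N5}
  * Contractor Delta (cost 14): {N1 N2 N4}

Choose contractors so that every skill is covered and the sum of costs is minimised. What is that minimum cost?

29

Bravo, Delta together cover every skill (Bravo ∪ Delta = {N1, N2, N3, N4, N5, N6}); total cost 15 + 14 = 29.
The greedy pick Atlas, Delta, Bravo costs 36; no covering selection beats 29.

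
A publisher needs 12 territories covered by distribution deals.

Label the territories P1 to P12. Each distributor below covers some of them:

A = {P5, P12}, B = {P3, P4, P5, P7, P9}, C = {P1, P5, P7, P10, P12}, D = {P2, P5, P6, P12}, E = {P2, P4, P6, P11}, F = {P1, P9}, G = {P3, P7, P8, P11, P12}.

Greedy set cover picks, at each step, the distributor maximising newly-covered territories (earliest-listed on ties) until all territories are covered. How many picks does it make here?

4

Greedy: pick B (covers 5 new) → pick C (covers 3 new) → pick E (covers 3 new) → pick G (covers 1 new). Total picks: 4.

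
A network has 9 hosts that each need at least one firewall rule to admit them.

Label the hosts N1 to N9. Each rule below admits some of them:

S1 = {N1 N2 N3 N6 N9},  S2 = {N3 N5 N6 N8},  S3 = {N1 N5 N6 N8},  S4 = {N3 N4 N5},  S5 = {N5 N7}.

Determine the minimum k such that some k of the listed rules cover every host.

S1 and S2 and S4 and S5 together: S1 ∪ S2 ∪ S4 ∪ S5 = {N1, N2, N3, N4, N5, N6, N7, N8, N9} — every host is covered.
No 3 of the 5 rules cover everything (all 10 combinations miss at least one host), so 4 is optimal.

4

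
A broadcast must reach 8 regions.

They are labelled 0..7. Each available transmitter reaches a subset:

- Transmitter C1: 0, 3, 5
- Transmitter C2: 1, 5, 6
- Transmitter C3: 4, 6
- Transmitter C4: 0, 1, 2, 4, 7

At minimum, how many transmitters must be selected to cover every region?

C1 and C3 and C4 together: C1 ∪ C3 ∪ C4 = {0, 1, 2, 3, 4, 5, 6, 7} — every region is covered.
Only C4 contains 2, so C4 is forced; the remaining 3 regions need at least 2 more transmitters (each remaining transmitter adds at most 2) — so at least 3 transmitters are needed, and 3 is optimal.

3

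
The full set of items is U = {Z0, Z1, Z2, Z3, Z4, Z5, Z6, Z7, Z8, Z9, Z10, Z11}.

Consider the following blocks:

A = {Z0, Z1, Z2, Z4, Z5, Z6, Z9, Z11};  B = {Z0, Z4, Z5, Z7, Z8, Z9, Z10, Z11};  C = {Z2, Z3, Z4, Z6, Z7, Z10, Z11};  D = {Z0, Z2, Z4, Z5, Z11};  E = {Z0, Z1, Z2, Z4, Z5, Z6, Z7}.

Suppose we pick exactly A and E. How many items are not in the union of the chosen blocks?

3

Union of A, E = {Z0, Z1, Z2, Z4, Z5, Z6, Z7, Z9, Z11}.
Not covered: Z3, Z8, Z10 — 3 items.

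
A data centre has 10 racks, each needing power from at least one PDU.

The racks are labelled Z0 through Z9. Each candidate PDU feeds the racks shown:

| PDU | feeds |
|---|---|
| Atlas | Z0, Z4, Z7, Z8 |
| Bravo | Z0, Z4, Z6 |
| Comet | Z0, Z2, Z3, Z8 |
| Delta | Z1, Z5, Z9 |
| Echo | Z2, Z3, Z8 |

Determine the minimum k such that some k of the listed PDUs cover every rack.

4

Take {Atlas, Bravo, Delta, Echo}. Their union is {Z0, Z1, Z2, Z3, Z4, Z5, Z6, Z7, Z8, Z9}, which is all 10 racks.
Only Bravo contains Z6, so Bravo is forced; the remaining 7 racks need at least 3 more PDUs (each remaining PDU adds at most 3) — so at least 4 PDUs are needed, and 4 is optimal.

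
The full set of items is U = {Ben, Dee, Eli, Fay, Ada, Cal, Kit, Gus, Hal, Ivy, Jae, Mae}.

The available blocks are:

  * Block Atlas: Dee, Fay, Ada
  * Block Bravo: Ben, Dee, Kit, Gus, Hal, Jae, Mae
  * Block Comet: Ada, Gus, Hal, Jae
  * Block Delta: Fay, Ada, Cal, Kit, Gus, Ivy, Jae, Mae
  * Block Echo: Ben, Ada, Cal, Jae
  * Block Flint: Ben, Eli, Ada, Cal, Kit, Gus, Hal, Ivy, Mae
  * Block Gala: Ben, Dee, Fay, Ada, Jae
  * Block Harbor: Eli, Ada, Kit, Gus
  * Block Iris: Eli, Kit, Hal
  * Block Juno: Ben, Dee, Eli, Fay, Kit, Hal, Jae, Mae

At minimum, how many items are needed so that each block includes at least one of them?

H = {Ada, Kit} meets every block (each contains at least one member of H), and |H| = 2.
The blocks Atlas, Iris are pairwise disjoint, so any hitting set needs a separate item for each — at least 2. Hence 2 is optimal.

2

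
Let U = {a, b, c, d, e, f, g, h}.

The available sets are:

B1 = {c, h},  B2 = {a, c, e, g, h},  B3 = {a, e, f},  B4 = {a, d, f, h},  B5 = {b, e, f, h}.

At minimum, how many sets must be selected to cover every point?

3

B2 and B4 and B5 together: B2 ∪ B4 ∪ B5 = {a, b, c, d, e, f, g, h} — every point is covered.
Only B5 contains b, so B5 is forced; the remaining 4 points need at least 2 more sets (each remaining set adds at most 3) — so at least 3 sets are needed, and 3 is optimal.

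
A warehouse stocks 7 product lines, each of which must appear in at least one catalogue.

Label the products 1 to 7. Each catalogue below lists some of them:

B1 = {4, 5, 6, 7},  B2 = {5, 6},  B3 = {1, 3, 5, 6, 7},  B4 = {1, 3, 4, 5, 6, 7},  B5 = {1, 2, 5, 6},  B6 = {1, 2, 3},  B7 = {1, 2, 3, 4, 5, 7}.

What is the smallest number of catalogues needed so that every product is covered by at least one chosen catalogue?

2

Take {B4, B7}. Their union is {1, 2, 3, 4, 5, 6, 7}, which is all 7 products.
No single catalogue has all 7 products (the largest, B4, has 6), so 2 is optimal.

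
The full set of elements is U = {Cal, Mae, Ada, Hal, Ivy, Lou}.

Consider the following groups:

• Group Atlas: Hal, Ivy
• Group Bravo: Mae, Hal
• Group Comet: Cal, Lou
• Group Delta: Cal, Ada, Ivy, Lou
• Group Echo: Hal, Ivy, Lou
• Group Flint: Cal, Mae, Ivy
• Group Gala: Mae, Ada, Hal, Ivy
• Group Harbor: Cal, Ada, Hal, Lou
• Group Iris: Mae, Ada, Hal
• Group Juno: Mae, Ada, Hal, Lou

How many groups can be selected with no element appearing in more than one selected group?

2

Comet, Gala are pairwise disjoint (Comet={Cal,Lou}; Gala={Mae,Ada,Hal,Ivy}).
Every remaining group overlaps one of these, and no 3 of the listed groups are pairwise disjoint, so 2 is the maximum.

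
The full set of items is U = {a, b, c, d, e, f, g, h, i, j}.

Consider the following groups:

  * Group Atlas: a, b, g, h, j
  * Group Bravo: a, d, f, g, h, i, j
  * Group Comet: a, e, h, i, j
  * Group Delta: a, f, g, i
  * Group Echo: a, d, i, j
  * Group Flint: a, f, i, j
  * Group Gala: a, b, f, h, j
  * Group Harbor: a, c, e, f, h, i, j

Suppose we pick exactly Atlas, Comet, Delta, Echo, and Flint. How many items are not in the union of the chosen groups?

1

Union of Atlas, Comet, Delta, Echo, Flint = {a, b, d, e, f, g, h, i, j}.
Not covered: c — 1 item.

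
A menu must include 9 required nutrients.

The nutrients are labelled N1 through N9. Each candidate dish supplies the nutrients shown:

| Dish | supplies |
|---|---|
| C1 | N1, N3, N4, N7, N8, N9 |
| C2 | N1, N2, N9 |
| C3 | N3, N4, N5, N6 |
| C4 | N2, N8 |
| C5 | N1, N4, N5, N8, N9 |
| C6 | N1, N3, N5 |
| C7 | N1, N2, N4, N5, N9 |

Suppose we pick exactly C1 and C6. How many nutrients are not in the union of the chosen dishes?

Union of C1, C6 = {N1, N3, N4, N5, N7, N8, N9}.
Not covered: N2, N6 — 2 nutrients.

2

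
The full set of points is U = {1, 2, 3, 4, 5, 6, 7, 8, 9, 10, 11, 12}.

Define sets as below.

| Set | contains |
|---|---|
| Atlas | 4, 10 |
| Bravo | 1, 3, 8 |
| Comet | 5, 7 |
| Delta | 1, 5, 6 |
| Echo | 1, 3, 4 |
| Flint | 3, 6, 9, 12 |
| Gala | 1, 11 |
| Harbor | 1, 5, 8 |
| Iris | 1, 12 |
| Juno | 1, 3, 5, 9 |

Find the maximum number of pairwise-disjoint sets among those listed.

4

Atlas, Comet, Flint, Gala are pairwise disjoint (Atlas={4,10}; Comet={5,7}; Flint={3,6,9,12}; Gala={1,11}).
Every remaining set overlaps one of these, and no 5 of the listed sets are pairwise disjoint, so 4 is the maximum.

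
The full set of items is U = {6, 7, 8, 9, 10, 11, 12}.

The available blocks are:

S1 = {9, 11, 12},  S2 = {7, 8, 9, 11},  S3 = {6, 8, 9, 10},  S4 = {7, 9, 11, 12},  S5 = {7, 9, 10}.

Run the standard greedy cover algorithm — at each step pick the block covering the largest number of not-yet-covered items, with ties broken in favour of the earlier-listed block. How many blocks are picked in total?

Greedy: pick S2 (covers 4 new) → pick S3 (covers 2 new) → pick S1 (covers 1 new). Total picks: 3.
(The true minimum cover uses only 2 blocks, so greedy is not optimal here.)

3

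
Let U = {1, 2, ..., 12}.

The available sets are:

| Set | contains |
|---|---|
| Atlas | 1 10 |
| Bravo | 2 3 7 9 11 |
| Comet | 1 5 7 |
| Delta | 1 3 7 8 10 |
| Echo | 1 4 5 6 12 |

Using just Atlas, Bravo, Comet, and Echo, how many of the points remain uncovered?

1

Union of Atlas, Bravo, Comet, Echo = {1, 2, 3, 4, 5, 6, 7, 9, 10, 11, 12}.
Not covered: 8 — 1 point.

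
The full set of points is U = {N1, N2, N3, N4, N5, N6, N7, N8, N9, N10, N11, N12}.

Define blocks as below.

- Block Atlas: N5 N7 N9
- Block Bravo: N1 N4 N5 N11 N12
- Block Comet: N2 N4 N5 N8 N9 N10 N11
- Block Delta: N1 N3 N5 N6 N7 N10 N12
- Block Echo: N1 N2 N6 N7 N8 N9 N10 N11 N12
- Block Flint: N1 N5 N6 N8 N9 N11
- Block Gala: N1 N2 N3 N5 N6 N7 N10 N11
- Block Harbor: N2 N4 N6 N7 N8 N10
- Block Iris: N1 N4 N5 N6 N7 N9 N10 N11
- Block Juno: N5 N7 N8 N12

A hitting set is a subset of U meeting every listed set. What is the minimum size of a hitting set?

The 2 points {N2, N5} hit every block.
No single point lies in every block, so at least 2 are needed and 2 is optimal.

2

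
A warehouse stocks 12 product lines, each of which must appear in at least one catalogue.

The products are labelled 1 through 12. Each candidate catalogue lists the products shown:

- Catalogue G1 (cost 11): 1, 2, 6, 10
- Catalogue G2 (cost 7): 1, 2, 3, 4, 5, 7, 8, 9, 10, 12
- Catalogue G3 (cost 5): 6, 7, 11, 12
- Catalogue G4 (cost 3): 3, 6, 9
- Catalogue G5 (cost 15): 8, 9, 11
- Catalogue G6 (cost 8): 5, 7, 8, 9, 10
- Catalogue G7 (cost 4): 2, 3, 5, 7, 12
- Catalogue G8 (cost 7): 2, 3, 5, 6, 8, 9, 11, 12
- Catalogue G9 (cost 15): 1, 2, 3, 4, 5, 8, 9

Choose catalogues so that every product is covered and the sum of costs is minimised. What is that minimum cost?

G2, G3 together cover every product (G2 ∪ G3 = {1, 2, 3, 4, 5, 6, 7, 8, 9, 10, 11, 12}); total cost 7 + 5 = 12.
No covering selection has total cost below 12.

12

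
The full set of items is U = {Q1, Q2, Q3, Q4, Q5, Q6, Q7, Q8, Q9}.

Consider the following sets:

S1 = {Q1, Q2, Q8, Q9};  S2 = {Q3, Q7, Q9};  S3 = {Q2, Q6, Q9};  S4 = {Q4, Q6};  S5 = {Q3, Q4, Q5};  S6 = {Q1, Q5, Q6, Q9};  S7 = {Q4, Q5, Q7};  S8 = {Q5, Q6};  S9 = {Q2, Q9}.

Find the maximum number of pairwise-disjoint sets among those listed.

2

S5, S9 are pairwise disjoint (S5={Q3,Q4,Q5}; S9={Q2,Q9}).
Every remaining set overlaps one of these, and no 3 of the listed sets are pairwise disjoint, so 2 is the maximum.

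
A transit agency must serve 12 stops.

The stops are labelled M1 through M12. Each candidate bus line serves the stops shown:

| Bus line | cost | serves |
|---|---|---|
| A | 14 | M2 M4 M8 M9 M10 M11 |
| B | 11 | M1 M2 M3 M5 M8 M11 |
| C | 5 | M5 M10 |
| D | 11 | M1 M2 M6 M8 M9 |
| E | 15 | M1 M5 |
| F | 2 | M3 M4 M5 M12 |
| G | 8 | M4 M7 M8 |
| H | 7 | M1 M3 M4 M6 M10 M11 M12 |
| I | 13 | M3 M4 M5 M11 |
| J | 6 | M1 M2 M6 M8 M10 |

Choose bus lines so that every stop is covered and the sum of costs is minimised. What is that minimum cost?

28

D, F, G, H together cover every stop (D ∪ F ∪ G ∪ H = {M1, M2, M3, M4, M5, M6, M7, M8, M9, M10, M11, M12}); total cost 11 + 2 + 8 + 7 = 28.
The greedy pick F, J, A, G costs 30; no covering selection beats 28.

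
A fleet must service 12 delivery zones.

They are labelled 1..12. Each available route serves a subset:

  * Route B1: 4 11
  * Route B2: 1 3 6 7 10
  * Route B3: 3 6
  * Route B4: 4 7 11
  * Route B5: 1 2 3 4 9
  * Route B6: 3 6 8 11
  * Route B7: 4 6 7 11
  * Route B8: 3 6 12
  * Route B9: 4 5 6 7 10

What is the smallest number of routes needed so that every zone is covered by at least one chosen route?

B5 and B6 and B8 and B9 together: B5 ∪ B6 ∪ B8 ∪ B9 = {1, 2, 3, 4, 5, 6, 7, 8, 9, 10, 11, 12} — every zone is covered.
Only B8 contains 12, so B8 is forced; the remaining 9 zones need at least 3 more routes (each remaining route adds at most 4) — so at least 4 routes are needed, and 4 is optimal.

4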